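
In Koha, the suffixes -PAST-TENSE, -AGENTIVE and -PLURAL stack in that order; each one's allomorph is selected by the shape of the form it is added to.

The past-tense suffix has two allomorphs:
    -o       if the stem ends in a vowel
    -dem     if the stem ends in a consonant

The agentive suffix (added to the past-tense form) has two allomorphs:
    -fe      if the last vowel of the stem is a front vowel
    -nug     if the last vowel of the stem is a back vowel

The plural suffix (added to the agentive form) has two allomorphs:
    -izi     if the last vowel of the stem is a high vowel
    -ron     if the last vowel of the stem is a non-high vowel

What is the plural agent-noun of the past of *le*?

The final sound of *le* is /e/, which is a vowel, so the past-tense suffix is -o, giving *leo*.
The last vowel of the past-tense form *leo* is /o/, which is a back vowel, so the agentive suffix is -nug, giving *leonug*.
Since the last vowel of the agentive form *leonug* is /u/ (a high vowel), it takes -izi, giving *leonugizi*.

leonugizi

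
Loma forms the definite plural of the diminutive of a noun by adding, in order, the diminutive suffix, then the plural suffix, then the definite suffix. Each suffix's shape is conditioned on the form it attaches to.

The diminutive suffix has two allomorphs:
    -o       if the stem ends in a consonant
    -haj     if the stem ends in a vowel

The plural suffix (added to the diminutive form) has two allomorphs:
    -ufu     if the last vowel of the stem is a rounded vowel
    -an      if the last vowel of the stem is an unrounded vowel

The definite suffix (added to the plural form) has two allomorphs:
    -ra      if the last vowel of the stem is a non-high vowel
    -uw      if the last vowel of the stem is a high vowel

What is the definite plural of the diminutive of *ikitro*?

*ikitro*: final sound = /o/, a vowel → -haj → *ikitrohaj*.
The diminutive form *ikitrohaj* — last vowel /a/ (an unrounded vowel) → -an → *ikitrohajan*.
The plural form *ikitrohajan* — last vowel /a/ (a non-high vowel) → -ra → *ikitrohajanra*.

ikitrohajanra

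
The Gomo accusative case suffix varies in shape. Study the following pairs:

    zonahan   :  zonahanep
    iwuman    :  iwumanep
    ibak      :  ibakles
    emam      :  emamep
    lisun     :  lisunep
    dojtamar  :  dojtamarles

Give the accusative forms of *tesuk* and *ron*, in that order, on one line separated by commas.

Looking at the final consonant of each stem: -ep when the stem ends in a nasal (*zonahan*, *iwuman*, *emam*, *lisun*); -les when the stem ends in a non-nasal consonant (*ibak*, *dojtamar*).
*tesuk* — final consonant /k/ (non-nasal) → -les → *tesukles*.
Since the final consonant of *ron* is /n/ (a nasal), it takes -ep, giving *ronep*.

tesukles, ronep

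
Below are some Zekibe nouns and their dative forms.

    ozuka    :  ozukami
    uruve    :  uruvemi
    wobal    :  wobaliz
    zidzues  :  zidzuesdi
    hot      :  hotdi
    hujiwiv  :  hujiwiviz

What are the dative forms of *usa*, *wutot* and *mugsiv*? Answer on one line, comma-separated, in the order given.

The suffix is conditioned by the final sound: -di when the stem ends in a voiceless consonant (*zidzues*, *hot*); -iz when the stem ends in a voiced consonant (*wobal*, *hujiwiv*); -mi when the stem ends in a vowel (*ozuka*, *uruve*).
*usa*: final sound = /a/, a vowel → -mi → *usami*.
*wutot*: final sound = /t/, a voiceless consonant → -di → *wutotdi*.
*mugsiv*: final sound = /v/, a voiced consonant → -iz → *mugsiviz*.

usami, wutotdi, mugsiviz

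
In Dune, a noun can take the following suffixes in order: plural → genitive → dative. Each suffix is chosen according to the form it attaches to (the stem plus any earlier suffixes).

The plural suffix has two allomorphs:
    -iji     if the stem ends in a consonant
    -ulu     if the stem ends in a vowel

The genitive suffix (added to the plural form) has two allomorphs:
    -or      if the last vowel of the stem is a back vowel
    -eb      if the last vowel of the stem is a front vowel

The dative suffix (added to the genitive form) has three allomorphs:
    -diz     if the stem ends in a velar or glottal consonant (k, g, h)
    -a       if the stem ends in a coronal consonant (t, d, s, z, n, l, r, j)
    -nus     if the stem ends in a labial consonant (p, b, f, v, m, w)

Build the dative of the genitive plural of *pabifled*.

pabifledijiebnus

*pabifled*: final sound = /d/, a consonant → -iji → *pabiflediji*.
The last vowel of the plural form *pabiflediji* is /i/, which is a front vowel, so the genitive suffix is -eb, giving *pabifledijieb*.
The genitive form *pabifledijieb* — final consonant /b/ (labial) → -nus → *pabifledijiebnus*.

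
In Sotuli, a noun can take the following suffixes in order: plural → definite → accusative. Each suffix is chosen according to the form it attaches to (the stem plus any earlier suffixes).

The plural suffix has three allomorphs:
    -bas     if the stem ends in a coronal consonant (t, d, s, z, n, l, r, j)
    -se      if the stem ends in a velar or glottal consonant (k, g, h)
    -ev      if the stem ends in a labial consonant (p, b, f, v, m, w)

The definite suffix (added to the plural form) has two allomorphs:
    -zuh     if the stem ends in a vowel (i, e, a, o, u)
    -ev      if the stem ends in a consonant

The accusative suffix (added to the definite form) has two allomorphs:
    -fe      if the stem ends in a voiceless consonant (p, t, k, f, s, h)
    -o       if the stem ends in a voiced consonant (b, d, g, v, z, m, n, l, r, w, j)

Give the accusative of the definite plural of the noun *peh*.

pehsezuhfe

The final consonant of *peh* is /h/, which is velar/glottal, so the plural suffix is -se, giving *pehse*.
The plural form *pehse* — final sound /e/ (a vowel) → -zuh → *pehsezuh*.
Since the final consonant of the definite form *pehsezuh* is /h/ (voiceless), it takes -fe, giving *pehsezuhfe*.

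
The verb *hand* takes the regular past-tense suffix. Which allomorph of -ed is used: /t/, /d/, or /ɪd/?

The stem *hand* ends in /t/ or /d/.
The -ed suffix is realized as /ɪd/ after /t, d/; as /t/ after other voiceless consonants; and as /d/ after other voiced sounds.
So -ed on *hand* is pronounced /ɪd/.

/ɪd/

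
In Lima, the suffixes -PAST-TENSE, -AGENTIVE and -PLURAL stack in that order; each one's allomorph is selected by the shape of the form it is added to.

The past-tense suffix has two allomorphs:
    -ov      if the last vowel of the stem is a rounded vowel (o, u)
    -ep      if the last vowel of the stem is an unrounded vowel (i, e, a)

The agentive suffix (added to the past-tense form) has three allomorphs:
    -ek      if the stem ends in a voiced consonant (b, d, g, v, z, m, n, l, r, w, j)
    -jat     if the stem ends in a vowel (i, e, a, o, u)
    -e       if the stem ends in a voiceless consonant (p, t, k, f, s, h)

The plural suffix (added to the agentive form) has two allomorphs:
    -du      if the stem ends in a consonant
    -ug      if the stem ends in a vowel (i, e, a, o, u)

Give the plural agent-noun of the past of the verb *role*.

Since the last vowel of *role* is /e/ (an unrounded vowel), it takes -ep, giving *roleep*.
The final sound of the past-tense form *roleep* is /p/, which is a voiceless consonant, so the agentive suffix is -e, giving *roleepe*.
The agentive form *roleepe*: final sound = /e/, a vowel → -ug → *roleepeug*.

roleepeug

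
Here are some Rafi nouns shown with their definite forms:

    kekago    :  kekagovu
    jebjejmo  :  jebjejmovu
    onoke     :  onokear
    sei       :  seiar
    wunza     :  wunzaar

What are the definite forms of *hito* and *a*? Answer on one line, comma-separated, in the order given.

The alternation tracks the last vowel of the stem — -vu when the last vowel of the stem is a rounded vowel (*kekago*, *jebjejmo*); -ar when the last vowel of the stem is an unrounded vowel (*onoke*, *sei*, *wunza*).
The last vowel of *hito* is /o/, which is a rounded vowel, so the suffix is -vu, giving *hitovu*.
*a* — last vowel /a/ (an unrounded vowel) → -ar → *aar*.

hitovu, aar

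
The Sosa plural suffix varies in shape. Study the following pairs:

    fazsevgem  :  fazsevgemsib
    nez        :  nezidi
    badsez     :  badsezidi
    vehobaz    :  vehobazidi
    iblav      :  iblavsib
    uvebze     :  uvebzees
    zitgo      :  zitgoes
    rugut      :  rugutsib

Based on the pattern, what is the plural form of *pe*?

pees

The pattern is sibilance of the final sound: -idi when the stem ends in a sibilant (*nez*, *badsez*, *vehobaz*); -sib when the stem ends in a non-sibilant consonant (*fazsevgem*, *iblav*, *rugut*); -es when the stem ends in a vowel (*uvebze*, *zitgo*).
*pe* — final sound /e/ (a vowel) → -es → *pees*.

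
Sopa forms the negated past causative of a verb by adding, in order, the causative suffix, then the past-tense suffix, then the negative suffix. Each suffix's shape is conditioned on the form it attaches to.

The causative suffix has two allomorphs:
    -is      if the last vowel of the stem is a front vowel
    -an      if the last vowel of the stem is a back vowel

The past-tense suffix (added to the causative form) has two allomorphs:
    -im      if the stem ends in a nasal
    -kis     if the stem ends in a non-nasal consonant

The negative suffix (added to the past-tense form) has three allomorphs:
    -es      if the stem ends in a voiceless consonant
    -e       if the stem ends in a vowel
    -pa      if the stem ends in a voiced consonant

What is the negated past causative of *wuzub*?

wuzubanimpa

*wuzub*: last vowel = /u/, a back vowel → -an → *wuzuban*.
Since the final consonant of the causative form *wuzuban* is /n/ (a nasal), it takes -im, giving *wuzubanim*.
Since the final sound of the past-tense form *wuzubanim* is /m/ (a voiced consonant), it takes -pa, giving *wuzubanimpa*.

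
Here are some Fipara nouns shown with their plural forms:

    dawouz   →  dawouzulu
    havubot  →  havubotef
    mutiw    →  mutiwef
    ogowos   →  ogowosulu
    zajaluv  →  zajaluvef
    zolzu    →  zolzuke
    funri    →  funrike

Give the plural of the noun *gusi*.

Looking at the final sound of each stem: -ulu when the stem ends in a sibilant (*dawouz*, *ogowos*); -ef when the stem ends in a non-sibilant consonant (*havubot*, *mutiw*, *zajaluv*); -ke when the stem ends in a vowel (*zolzu*, *funri*).
*gusi*: final sound = /i/, a vowel → -ke → *gusike*.

gusike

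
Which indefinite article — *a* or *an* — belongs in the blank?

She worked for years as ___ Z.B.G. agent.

The indefinite article is chosen by the initial *sound* of the following word, not its spelling.
The initialism *Z.B.G.* is read letter by letter; the first letter, Z, is pronounced /ziː/, which begins with a consonant sound.
So the article is *a*: She worked for years as a Z.B.G. agent.

a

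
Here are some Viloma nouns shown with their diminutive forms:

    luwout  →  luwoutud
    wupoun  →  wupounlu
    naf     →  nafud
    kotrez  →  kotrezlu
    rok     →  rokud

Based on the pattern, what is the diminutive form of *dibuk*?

dibukud

The alternation tracks the final consonant of the stem — -ud when the stem ends in a voiceless consonant (*luwout*, *naf*, *rok*); -lu when the stem ends in a voiced consonant (*wupoun*, *kotrez*).
*dibuk*: final consonant = /k/, voiceless → -ud → *dibukud*.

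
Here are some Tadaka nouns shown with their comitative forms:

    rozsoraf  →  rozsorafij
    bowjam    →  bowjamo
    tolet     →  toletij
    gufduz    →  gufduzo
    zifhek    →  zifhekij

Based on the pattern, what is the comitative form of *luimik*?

luimikij

Looking at the final consonant of each stem: -ij when the stem ends in a voiceless consonant (*rozsoraf*, *tolet*, *zifhek*); -o when the stem ends in a voiced consonant (*bowjam*, *gufduz*).
*luimik* — final consonant /k/ (voiceless) → -ij → *luimikij*.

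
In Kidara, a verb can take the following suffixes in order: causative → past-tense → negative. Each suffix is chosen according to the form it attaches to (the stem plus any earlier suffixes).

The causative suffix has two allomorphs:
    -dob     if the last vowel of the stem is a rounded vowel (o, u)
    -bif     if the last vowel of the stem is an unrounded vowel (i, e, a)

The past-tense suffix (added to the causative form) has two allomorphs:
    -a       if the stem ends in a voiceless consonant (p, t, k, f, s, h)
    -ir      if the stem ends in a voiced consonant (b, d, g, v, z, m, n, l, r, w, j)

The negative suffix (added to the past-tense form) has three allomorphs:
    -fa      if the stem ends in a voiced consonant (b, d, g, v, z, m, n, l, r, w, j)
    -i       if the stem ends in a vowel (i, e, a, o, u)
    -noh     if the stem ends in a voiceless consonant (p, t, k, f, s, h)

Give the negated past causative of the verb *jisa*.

jisabifai

*jisa*: last vowel = /a/, an unrounded vowel → -bif → *jisabif*.
Since the final consonant of the causative form *jisabif* is /f/ (voiceless), it takes -a, giving *jisabifa*.
The past-tense form *jisabifa* — final sound /a/ (a vowel) → -i → *jisabifai*.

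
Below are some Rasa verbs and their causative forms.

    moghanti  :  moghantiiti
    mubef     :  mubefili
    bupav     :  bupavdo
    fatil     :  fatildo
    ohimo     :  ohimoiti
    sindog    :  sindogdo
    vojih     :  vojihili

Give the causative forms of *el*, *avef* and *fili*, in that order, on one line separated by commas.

The suffix is conditioned by the final sound: -ili when the stem ends in a voiceless consonant (*mubef*, *vojih*); -do when the stem ends in a voiced consonant (*bupav*, *fatil*, *sindog*); -iti when the stem ends in a vowel (*moghanti*, *ohimo*).
Since the final sound of *el* is /l/ (a voiced consonant), it takes -do, giving *eldo*.
*avef* — final sound /f/ (a voiceless consonant) → -ili → *avefili*.
Since the final sound of *fili* is /i/ (a vowel), it takes -iti, giving *filiiti*.

eldo, avefili, filiiti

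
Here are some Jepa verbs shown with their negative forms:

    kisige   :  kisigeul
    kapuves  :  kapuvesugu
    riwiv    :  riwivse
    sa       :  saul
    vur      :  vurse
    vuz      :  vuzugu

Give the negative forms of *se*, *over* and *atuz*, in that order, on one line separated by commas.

seul, overse, atuzugu

The pattern is sibilance of the final sound: -ugu when the stem ends in a sibilant (*kapuves*, *vuz*); -se when the stem ends in a non-sibilant consonant (*riwiv*, *vur*); -ul when the stem ends in a vowel (*kisige*, *sa*).
*se* — final sound /e/ (a vowel) → -ul → *seul*.
The final sound of *over* is /r/, which is a non-sibilant consonant, so the suffix is -se, giving *overse*.
Since the final sound of *atuz* is /z/ (a sibilant), it takes -ugu, giving *atuzugu*.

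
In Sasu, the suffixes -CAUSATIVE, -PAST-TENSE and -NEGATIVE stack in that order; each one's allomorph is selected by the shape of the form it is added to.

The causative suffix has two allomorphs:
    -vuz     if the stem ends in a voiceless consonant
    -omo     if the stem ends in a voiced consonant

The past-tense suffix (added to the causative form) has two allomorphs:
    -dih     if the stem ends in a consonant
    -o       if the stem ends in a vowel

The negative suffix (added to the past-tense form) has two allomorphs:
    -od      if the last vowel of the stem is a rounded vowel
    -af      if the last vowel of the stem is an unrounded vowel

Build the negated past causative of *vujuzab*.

vujuzabomoood

*vujuzab* — final consonant /b/ (voiced) → -omo → *vujuzabomo*.
The causative form *vujuzabomo*: final sound = /o/, a vowel → -o → *vujuzabomoo*.
Since the last vowel of the past-tense form *vujuzabomoo* is /o/ (a rounded vowel), it takes -od, giving *vujuzabomoood*.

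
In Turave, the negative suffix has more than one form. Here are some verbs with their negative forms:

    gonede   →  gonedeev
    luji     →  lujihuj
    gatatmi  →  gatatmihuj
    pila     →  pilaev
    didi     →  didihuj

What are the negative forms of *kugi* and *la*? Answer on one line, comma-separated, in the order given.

kugihuj, laev

The pattern is height harmony: -huj when the last vowel of the stem is a high vowel (*luji*, *gatatmi*, *didi*); -ev when the last vowel of the stem is a non-high vowel (*gonede*, *pila*).
*kugi*: last vowel = /i/, a high vowel → -huj → *kugihuj*.
Since the last vowel of *la* is /a/ (a non-high vowel), it takes -ev, giving *laev*.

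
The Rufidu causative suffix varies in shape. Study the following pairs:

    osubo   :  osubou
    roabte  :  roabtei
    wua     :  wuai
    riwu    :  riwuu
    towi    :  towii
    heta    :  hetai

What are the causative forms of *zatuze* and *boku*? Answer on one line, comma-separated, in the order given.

zatuzei, bokuu

Looking at the last vowel of each stem: -u when the last vowel of the stem is a rounded vowel (*osubo*, *riwu*); -i when the last vowel of the stem is an unrounded vowel (*roabte*, *wua*, *towi*, *heta*).
*zatuze* — last vowel /e/ (an unrounded vowel) → -i → *zatuzei*.
*boku* — last vowel /u/ (a rounded vowel) → -u → *bokuu*.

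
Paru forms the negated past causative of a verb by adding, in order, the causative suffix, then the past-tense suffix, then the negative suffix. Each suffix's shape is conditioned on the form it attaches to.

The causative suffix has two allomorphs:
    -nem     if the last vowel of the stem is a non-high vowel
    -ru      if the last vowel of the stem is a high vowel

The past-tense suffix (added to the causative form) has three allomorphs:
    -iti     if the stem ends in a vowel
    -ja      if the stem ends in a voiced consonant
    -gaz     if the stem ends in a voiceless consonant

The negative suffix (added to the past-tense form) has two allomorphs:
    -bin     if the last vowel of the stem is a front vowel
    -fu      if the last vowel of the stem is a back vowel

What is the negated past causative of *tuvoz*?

tuvoznemjafu

Since the last vowel of *tuvoz* is /o/ (a non-high vowel), it takes -nem, giving *tuvoznem*.
The causative form *tuvoznem* — final sound /m/ (a voiced consonant) → -ja → *tuvoznemja*.
The last vowel of the past-tense form *tuvoznemja* is /a/, which is a back vowel, so the negative suffix is -fu, giving *tuvoznemjafu*.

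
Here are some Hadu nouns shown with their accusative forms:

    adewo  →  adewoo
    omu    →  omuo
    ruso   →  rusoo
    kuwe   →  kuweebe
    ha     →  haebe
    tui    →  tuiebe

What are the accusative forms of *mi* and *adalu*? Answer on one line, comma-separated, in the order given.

Looking at the last vowel of each stem: -o when the last vowel of the stem is a rounded vowel (*adewo*, *omu*, *ruso*); -ebe when the last vowel of the stem is an unrounded vowel (*kuwe*, *ha*, *tui*).
The last vowel of *mi* is /i/, which is an unrounded vowel, so the suffix is -ebe, giving *miebe*.
*adalu* — last vowel /u/ (a rounded vowel) → -o → *adaluo*.

miebe, adaluo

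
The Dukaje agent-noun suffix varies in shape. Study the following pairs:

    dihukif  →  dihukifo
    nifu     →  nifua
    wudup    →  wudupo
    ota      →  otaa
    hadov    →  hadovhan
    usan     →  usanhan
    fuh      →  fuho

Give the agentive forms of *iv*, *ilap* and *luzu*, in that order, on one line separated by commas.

The pattern is voicing of the final sound: -o when the stem ends in a voiceless consonant (*dihukif*, *wudup*, *fuh*); -han when the stem ends in a voiced consonant (*hadov*, *usan*); -a when the stem ends in a vowel (*nifu*, *ota*).
Since the final sound of *iv* is /v/ (a voiced consonant), it takes -han, giving *ivhan*.
The final sound of *ilap* is /p/, which is a voiceless consonant, so the suffix is -o, giving *ilapo*.
Since the final sound of *luzu* is /u/ (a vowel), it takes -a, giving *luzua*.

ivhan, ilapo, luzua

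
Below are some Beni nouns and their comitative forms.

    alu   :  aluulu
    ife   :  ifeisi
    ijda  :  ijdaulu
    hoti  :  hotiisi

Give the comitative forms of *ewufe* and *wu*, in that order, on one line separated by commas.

ewufeisi, wuulu

The pattern is front/back vowel harmony: -isi when the last vowel of the stem is a front vowel (*ife*, *hoti*); -ulu when the last vowel of the stem is a back vowel (*alu*, *ijda*).
The last vowel of *ewufe* is /e/, which is a front vowel, so the suffix is -isi, giving *ewufeisi*.
Since the last vowel of *wu* is /u/ (a back vowel), it takes -ulu, giving *wuulu*.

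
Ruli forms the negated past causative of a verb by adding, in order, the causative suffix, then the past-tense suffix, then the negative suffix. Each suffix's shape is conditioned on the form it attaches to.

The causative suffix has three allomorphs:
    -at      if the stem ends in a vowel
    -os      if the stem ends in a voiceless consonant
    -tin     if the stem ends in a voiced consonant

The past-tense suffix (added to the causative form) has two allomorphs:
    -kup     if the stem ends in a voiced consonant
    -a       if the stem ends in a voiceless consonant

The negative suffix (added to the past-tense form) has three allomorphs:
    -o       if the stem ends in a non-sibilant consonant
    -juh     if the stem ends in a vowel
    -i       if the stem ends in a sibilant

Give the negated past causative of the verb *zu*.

Since the final sound of *zu* is /u/ (a vowel), it takes -at, giving *zuat*.
The final consonant of the causative form *zuat* is /t/, which is voiceless, so the past-tense suffix is -a, giving *zuata*.
The past-tense form *zuata*: final sound = /a/, a vowel → -juh → *zuatajuh*.

zuatajuh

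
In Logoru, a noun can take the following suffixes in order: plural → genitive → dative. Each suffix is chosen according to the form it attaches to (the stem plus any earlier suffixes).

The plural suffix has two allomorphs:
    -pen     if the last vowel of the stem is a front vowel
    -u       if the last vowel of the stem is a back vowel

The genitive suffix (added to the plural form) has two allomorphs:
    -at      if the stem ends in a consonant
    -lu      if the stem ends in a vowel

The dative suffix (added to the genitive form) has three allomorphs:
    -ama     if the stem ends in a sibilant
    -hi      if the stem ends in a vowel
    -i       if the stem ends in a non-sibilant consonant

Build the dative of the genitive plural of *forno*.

fornouluhi

*forno* — last vowel /o/ (a back vowel) → -u → *fornou*.
The plural form *fornou* — final sound /u/ (a vowel) → -lu → *fornoulu*.
The genitive form *fornoulu* — final sound /u/ (a vowel) → -hi → *fornouluhi*.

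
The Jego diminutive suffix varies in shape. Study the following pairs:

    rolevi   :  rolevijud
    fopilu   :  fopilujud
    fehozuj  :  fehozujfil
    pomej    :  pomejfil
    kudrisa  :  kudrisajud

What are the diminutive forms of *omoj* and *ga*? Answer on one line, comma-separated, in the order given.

omojfil, gajud

The alternation tracks the final sound of the stem — -fil when the stem ends in a consonant (*fehozuj*, *pomej*); -jud when the stem ends in a vowel (*rolevi*, *fopilu*, *kudrisa*).
Since the final sound of *omoj* is /j/ (a consonant), it takes -fil, giving *omojfil*.
The final sound of *ga* is /a/, which is a vowel, so the suffix is -jud, giving *gajud*.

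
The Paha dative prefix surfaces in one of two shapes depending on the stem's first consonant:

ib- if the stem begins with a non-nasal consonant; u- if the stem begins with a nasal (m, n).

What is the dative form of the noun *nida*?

unida

The first consonant of *nida* is /n/, which is a nasal, so the prefix is u-, giving *unida*.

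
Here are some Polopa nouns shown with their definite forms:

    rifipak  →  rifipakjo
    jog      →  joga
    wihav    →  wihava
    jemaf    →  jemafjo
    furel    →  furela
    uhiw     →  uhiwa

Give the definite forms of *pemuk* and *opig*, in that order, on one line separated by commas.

pemukjo, opiga

The suffix is conditioned by the final consonant: -jo when the stem ends in a voiceless consonant (*rifipak*, *jemaf*); -a when the stem ends in a voiced consonant (*jog*, *wihav*, *furel*, *uhiw*).
Since the final consonant of *pemuk* is /k/ (voiceless), it takes -jo, giving *pemukjo*.
*opig* — final consonant /g/ (voiced) → -a → *opiga*.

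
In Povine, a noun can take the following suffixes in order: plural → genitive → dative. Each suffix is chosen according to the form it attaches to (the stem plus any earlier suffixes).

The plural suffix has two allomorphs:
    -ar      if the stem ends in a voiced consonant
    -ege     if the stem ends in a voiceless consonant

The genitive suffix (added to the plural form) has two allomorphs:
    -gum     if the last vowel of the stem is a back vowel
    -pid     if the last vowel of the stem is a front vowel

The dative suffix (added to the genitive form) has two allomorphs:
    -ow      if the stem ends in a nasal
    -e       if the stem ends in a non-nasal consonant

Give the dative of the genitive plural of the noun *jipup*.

jipupegepide

*jipup* — final consonant /p/ (voiceless) → -ege → *jipupege*.
The plural form *jipupege* — last vowel /e/ (a front vowel) → -pid → *jipupegepid*.
The genitive form *jipupegepid*: final consonant = /d/, non-nasal → -e → *jipupegepide*.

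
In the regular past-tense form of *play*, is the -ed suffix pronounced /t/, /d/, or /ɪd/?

The stem *play* ends in a voiced sound other than /d/.
The -ed suffix is realized as /ɪd/ after /t, d/; as /t/ after other voiceless consonants; and as /d/ after other voiced sounds.
So -ed on *play* is pronounced /d/.

/d/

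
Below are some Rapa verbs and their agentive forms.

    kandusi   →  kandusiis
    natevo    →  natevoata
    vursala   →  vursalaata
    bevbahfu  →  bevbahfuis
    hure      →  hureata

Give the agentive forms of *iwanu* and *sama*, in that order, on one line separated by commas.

The pattern is height harmony: -is when the last vowel of the stem is a high vowel (*kandusi*, *bevbahfu*); -ata when the last vowel of the stem is a non-high vowel (*natevo*, *vursala*, *hure*).
*iwanu* — last vowel /u/ (a high vowel) → -is → *iwanuis*.
*sama* — last vowel /a/ (a non-high vowel) → -ata → *samaata*.

iwanuis, samaata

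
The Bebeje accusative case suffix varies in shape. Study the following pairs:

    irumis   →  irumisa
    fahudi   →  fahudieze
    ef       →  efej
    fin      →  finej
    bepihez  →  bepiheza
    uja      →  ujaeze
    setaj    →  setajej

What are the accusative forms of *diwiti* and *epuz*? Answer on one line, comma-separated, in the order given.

diwitieze, epuza

The pattern is sibilance of the final sound: -a when the stem ends in a sibilant (*irumis*, *bepihez*); -ej when the stem ends in a non-sibilant consonant (*ef*, *fin*, *setaj*); -eze when the stem ends in a vowel (*fahudi*, *uja*).
The final sound of *diwiti* is /i/, which is a vowel, so the suffix is -eze, giving *diwitieze*.
*epuz* — final sound /z/ (a sibilant) → -a → *epuza*.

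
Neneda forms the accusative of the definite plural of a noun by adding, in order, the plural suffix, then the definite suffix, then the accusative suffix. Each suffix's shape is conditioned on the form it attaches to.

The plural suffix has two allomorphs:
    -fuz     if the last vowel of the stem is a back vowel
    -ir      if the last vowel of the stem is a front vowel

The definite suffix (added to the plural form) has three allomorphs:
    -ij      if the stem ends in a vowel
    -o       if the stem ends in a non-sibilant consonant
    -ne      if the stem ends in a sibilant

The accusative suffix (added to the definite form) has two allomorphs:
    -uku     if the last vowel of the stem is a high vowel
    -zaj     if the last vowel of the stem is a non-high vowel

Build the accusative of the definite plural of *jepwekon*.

*jepwekon* — last vowel /o/ (a back vowel) → -fuz → *jepwekonfuz*.
The plural form *jepwekonfuz* — final sound /z/ (a sibilant) → -ne → *jepwekonfuzne*.
Since the last vowel of the definite form *jepwekonfuzne* is /e/ (a non-high vowel), it takes -zaj, giving *jepwekonfuznezaj*.

jepwekonfuznezaj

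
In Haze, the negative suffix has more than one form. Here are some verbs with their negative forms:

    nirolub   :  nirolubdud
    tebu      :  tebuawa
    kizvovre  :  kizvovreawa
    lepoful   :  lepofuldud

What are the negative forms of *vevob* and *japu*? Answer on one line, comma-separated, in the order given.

vevobdud, japuawa

The suffix is conditioned by the final sound: -dud when the stem ends in a consonant (*nirolub*, *lepoful*); -awa when the stem ends in a vowel (*tebu*, *kizvovre*).
The final sound of *vevob* is /b/, which is a consonant, so the suffix is -dud, giving *vevobdud*.
*japu*: final sound = /u/, a vowel → -awa → *japuawa*.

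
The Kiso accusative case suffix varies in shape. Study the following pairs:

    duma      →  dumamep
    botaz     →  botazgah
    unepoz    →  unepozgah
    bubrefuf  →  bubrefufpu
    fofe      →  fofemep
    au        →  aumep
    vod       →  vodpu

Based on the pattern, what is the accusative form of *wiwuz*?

wiwuzgah

Looking at the final sound of each stem: -gah when the stem ends in a sibilant (*botaz*, *unepoz*); -pu when the stem ends in a non-sibilant consonant (*bubrefuf*, *vod*); -mep when the stem ends in a vowel (*duma*, *fofe*, *au*).
Since the final sound of *wiwuz* is /z/ (a sibilant), it takes -gah, giving *wiwuzgah*.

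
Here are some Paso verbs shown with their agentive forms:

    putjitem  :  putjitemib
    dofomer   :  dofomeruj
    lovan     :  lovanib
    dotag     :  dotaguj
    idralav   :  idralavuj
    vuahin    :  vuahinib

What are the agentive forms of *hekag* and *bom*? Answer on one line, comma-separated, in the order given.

The alternation tracks the final consonant of the stem — -ib when the stem ends in a nasal (*putjitem*, *lovan*, *vuahin*); -uj when the stem ends in a non-nasal consonant (*dofomer*, *dotag*, *idralav*).
*hekag*: final consonant = /g/, non-nasal → -uj → *hekaguj*.
Since the final consonant of *bom* is /m/ (a nasal), it takes -ib, giving *bomib*.

hekaguj, bomib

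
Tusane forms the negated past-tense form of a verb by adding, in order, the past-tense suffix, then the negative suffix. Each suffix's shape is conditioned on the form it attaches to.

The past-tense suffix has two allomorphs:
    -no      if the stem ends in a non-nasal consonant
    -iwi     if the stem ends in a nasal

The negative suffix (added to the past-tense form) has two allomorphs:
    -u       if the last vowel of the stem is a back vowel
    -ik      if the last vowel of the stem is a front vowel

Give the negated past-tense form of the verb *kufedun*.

*kufedun*: final consonant = /n/, a nasal → -iwi → *kufeduniwi*.
The past-tense form *kufeduniwi* — last vowel /i/ (a front vowel) → -ik → *kufeduniwiik*.

kufeduniwiik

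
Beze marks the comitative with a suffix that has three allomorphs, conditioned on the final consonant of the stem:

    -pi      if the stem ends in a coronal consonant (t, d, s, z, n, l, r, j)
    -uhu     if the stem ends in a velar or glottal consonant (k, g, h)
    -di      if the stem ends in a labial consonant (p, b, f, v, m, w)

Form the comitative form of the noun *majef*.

The final consonant of *majef* is /f/, which is labial, so the suffix is -di, giving *majefdi*.

majefdi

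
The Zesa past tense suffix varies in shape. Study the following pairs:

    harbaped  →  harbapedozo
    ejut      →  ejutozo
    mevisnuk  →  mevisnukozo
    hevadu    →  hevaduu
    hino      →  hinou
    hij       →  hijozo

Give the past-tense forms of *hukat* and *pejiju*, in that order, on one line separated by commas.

hukatozo, pejijuu

The alternation tracks the final sound of the stem — -ozo when the stem ends in a consonant (*harbaped*, *ejut*, *mevisnuk*, *hij*); -u when the stem ends in a vowel (*hevadu*, *hino*).
Since the final sound of *hukat* is /t/ (a consonant), it takes -ozo, giving *hukatozo*.
The final sound of *pejiju* is /u/, which is a vowel, so the suffix is -u, giving *pejijuu*.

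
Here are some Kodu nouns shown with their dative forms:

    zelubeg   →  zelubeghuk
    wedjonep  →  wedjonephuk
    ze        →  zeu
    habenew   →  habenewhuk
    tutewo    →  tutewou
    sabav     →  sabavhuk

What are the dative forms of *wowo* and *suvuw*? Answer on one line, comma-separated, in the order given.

wowou, suvuwhuk

Looking at the final sound of each stem: -huk when the stem ends in a consonant (*zelubeg*, *wedjonep*, *habenew*, *sabav*); -u when the stem ends in a vowel (*ze*, *tutewo*).
*wowo*: final sound = /o/, a vowel → -u → *wowou*.
*suvuw*: final sound = /w/, a consonant → -huk → *suvuwhuk*.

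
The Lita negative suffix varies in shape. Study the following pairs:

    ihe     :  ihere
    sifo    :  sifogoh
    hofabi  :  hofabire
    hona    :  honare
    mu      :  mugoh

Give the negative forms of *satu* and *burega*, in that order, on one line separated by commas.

satugoh, buregare

The suffix is conditioned by the last vowel: -goh when the last vowel of the stem is a rounded vowel (*sifo*, *mu*); -re when the last vowel of the stem is an unrounded vowel (*ihe*, *hofabi*, *hona*).
*satu* — last vowel /u/ (a rounded vowel) → -goh → *satugoh*.
Since the last vowel of *burega* is /a/ (an unrounded vowel), it takes -re, giving *buregare*.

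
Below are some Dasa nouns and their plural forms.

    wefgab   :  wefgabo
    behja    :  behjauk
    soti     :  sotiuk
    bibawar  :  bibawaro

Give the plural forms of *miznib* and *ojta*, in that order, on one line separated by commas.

The suffix is conditioned by the final sound: -o when the stem ends in a consonant (*wefgab*, *bibawar*); -uk when the stem ends in a vowel (*behja*, *soti*).
The final sound of *miznib* is /b/, which is a consonant, so the suffix is -o, giving *miznibo*.
*ojta*: final sound = /a/, a vowel → -uk → *ojtauk*.

miznibo, ojtauk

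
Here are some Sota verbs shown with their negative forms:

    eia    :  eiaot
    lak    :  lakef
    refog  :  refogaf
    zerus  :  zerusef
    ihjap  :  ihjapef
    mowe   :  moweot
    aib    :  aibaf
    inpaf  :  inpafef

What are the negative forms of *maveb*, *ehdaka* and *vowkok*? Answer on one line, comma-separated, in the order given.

mavebaf, ehdakaot, vowkokef

Looking at the final sound of each stem: -ef when the stem ends in a voiceless consonant (*lak*, *zerus*, *ihjap*, *inpaf*); -af when the stem ends in a voiced consonant (*refog*, *aib*); -ot when the stem ends in a vowel (*eia*, *mowe*).
The final sound of *maveb* is /b/, which is a voiced consonant, so the suffix is -af, giving *mavebaf*.
The final sound of *ehdaka* is /a/, which is a vowel, so the suffix is -ot, giving *ehdakaot*.
Since the final sound of *vowkok* is /k/ (a voiceless consonant), it takes -ef, giving *vowkokef*.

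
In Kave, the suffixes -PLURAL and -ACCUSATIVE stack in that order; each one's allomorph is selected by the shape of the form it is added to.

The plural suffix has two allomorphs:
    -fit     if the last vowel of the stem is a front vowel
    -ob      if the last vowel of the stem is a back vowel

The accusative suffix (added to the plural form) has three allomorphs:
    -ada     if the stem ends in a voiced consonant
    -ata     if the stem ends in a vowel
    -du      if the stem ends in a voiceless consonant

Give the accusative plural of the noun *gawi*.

*gawi*: last vowel = /i/, a front vowel → -fit → *gawifit*.
The plural form *gawifit*: final sound = /t/, a voiceless consonant → -du → *gawifitdu*.

gawifitdu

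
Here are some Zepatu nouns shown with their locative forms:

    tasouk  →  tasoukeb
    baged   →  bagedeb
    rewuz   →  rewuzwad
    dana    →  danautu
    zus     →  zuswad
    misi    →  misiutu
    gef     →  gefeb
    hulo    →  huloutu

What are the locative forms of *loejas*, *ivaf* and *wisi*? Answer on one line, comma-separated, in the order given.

loejaswad, ivafeb, wisiutu

Looking at the final sound of each stem: -wad when the stem ends in a sibilant (*rewuz*, *zus*); -eb when the stem ends in a non-sibilant consonant (*tasouk*, *baged*, *gef*); -utu when the stem ends in a vowel (*dana*, *misi*, *hulo*).
Since the final sound of *loejas* is /s/ (a sibilant), it takes -wad, giving *loejaswad*.
Since the final sound of *ivaf* is /f/ (a non-sibilant consonant), it takes -eb, giving *ivafeb*.
*wisi* — final sound /i/ (a vowel) → -utu → *wisiutu*.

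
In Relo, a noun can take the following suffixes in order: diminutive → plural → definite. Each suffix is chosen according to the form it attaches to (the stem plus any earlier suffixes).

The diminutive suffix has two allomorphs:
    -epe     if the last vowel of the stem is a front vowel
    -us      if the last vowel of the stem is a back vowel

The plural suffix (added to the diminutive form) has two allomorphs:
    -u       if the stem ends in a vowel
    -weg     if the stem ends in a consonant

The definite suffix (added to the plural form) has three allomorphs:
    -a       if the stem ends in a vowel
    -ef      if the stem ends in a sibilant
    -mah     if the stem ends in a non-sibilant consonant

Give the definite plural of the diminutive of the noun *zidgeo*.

The last vowel of *zidgeo* is /o/, which is a back vowel, so the diminutive suffix is -us, giving *zidgeous*.
The diminutive form *zidgeous* — final sound /s/ (a consonant) → -weg → *zidgeousweg*.
The final sound of the plural form *zidgeousweg* is /g/, which is a non-sibilant consonant, so the definite suffix is -mah, giving *zidgeouswegmah*.

zidgeouswegmah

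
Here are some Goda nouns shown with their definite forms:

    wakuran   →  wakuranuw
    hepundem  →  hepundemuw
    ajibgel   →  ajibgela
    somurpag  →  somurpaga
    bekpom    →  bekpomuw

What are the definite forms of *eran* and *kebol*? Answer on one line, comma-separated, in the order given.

eranuw, kebola

Looking at the final consonant of each stem: -uw when the stem ends in a nasal (*wakuran*, *hepundem*, *bekpom*); -a when the stem ends in a non-nasal consonant (*ajibgel*, *somurpag*).
*eran*: final consonant = /n/, a nasal → -uw → *eranuw*.
*kebol* — final consonant /l/ (non-nasal) → -a → *kebola*.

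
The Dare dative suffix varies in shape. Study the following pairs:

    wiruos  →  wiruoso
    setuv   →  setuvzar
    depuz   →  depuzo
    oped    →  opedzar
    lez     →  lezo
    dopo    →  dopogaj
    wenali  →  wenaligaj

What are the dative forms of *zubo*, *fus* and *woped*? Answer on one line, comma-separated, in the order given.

zubogaj, fuso, wopedzar

The pattern is sibilance of the final sound: -o when the stem ends in a sibilant (*wiruos*, *depuz*, *lez*); -zar when the stem ends in a non-sibilant consonant (*setuv*, *oped*); -gaj when the stem ends in a vowel (*dopo*, *wenali*).
*zubo* — final sound /o/ (a vowel) → -gaj → *zubogaj*.
*fus*: final sound = /s/, a sibilant → -o → *fuso*.
Since the final sound of *woped* is /d/ (a non-sibilant consonant), it takes -zar, giving *wopedzar*.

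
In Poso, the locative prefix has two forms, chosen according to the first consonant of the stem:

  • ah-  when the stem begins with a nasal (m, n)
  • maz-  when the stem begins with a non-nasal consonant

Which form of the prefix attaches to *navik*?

ah-

Since the first consonant of *navik* is /n/ (a nasal), it takes ah-.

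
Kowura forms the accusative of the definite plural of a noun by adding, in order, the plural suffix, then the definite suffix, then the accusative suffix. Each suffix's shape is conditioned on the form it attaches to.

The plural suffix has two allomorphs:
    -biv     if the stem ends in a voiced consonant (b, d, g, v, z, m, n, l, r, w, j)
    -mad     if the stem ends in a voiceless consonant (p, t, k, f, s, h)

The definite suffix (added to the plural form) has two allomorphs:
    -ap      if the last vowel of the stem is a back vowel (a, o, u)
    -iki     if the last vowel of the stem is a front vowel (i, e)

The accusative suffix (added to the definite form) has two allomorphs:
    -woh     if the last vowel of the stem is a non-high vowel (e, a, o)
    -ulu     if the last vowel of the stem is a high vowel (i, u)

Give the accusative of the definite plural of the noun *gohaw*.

gohawbivikiulu

The final consonant of *gohaw* is /w/, which is voiced, so the plural suffix is -biv, giving *gohawbiv*.
Since the last vowel of the plural form *gohawbiv* is /i/ (a front vowel), it takes -iki, giving *gohawbiviki*.
The definite form *gohawbiviki* — last vowel /i/ (a high vowel) → -ulu → *gohawbivikiulu*.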